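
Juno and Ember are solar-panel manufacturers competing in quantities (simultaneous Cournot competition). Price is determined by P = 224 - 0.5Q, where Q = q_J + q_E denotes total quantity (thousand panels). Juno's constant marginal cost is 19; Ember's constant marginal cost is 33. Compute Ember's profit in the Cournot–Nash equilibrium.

6962

Juno's profit: π_J = (224 - 0.5Q)q_J - (19q_J). Setting ∂π_J/∂q_J = 0: 205 - q_J - (1/2)(q_E) = 0.
Ember's first-order condition: 191 - q_E - (1/2)(q_J) = 0.
So q_J = (205 - (1/2)q_E) and q_E = (191 - (1/2)q_J).
Solving the pair: q_J = 146, q_E = 118.
Price P = 224 - (1/2)·264 = 92.
Ember's profit: (92 - 33)·118 = 6962.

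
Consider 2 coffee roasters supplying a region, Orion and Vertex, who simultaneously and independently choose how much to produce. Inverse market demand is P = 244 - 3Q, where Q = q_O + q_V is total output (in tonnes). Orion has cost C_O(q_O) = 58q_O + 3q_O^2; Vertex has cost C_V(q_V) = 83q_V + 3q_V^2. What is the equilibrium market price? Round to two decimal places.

Orion's profit: π_O = (244 - 3Q)q_O - (58q_O + 3q_O²). Setting ∂π_O/∂q_O = 0: 186 - 12q_O - 3(q_V) = 0.
Vertex's profit: π_V = (244 - 3Q)q_V - (83q_V + 3q_V²). Setting ∂π_V/∂q_V = 0: 161 - 12q_V - 3(q_O) = 0.
Best responses: q_O = (186 - 3q_V)/12, q_V = (161 - 3q_O)/12.
Solving the pair: q_O = 583/45, q_V = 458/45.
Total output Q = 347/15, so price P = 244 - 3·(347/15) = 873/5.

174.60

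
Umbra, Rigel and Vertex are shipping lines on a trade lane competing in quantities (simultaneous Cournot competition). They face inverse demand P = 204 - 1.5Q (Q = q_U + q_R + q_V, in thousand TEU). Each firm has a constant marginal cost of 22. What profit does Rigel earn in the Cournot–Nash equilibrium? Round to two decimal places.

1380.17

Each firm earns π_i = (204 - 1.5Q)q_i - 22q_i.
First-order condition (treating rivals' output as given): 182 - 3q_i - (3/2)·Σ_{j≠i} q_j = 0.
By symmetry each firm produces the same amount; substituting Σ_{j≠i} q_j = 2q_i yields q_i = 182/6 = 91/3.
Price P = 204 - (3/2)·91 = 135/2.
Rigel's profit: (135/2 - 22)·(91/3) = 1380.1667.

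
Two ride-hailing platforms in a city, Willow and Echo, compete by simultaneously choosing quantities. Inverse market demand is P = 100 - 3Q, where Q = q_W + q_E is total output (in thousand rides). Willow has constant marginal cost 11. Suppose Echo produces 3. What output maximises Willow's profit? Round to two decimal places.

With the rival's output fixed at 3, Willow's profit is π_W = (100 - 3·3 - 3q_W)q_W - (11q_W) = (91 - 3q_W)q_W - (11q_W).
∂π_W/∂q_W = 80 - 6q_W = 0, so q_W = 40/3.

13.33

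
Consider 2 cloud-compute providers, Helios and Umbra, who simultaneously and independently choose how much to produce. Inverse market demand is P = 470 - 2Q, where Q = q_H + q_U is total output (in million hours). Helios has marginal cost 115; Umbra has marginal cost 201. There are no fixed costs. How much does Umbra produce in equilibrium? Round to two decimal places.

30.50

Helios's profit: π_H = (470 - 2Q)q_H - (115q_H). Setting ∂π_H/∂q_H = 0: 355 - 4q_H - 2(q_U) = 0.
Umbra's first-order condition: 269 - 4q_U - 2(q_H) = 0.
So q_H = (355 - 2q_U)/4 and q_U = (269 - 2q_H)/4.
Substituting one into the other gives q_H = 147/2 and q_U = 61/2.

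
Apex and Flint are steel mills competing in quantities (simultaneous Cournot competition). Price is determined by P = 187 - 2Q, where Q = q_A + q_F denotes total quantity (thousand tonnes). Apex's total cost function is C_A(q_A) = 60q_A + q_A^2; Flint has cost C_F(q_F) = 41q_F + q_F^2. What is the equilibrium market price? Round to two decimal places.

Apex's profit: π_A = (187 - 2Q)q_A - (60q_A + q_A²). Setting ∂π_A/∂q_A = 0: 127 - 6q_A - 2(q_F) = 0.
Flint's profit: π_F = (187 - 2Q)q_F - (41q_F + q_F²). Setting ∂π_F/∂q_F = 0: 146 - 6q_F - 2(q_A) = 0.
Best responses: q_A = (127 - 2q_F)/6, q_F = (146 - 2q_A)/6.
Solving the pair: q_A = 235/16, q_F = 311/16.
Total output Q = 273/8, so price P = 187 - 2·(273/8) = 475/4.

118.75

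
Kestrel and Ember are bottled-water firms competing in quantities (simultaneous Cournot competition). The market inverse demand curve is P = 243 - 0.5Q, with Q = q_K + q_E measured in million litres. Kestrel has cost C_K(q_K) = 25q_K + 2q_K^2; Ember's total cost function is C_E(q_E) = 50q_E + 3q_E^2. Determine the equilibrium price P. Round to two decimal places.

Kestrel's profit: π_K = (243 - 0.5Q)q_K - (25q_K + 2q_K²). Setting ∂π_K/∂q_K = 0: 218 - 5q_K - (1/2)(q_E) = 0.
Ember's first-order condition: 193 - 7q_E - (1/2)(q_K) = 0.
Best responses: q_K = (218 - (1/2)q_E)/5, q_E = (193 - (1/2)q_K)/7.
Substituting one into the other gives q_K = 41.1367 and q_E = 24.6331.
Total output Q = 65.7698, so price P = 243 - (1/2)·65.7698 = 210.1151.

210.12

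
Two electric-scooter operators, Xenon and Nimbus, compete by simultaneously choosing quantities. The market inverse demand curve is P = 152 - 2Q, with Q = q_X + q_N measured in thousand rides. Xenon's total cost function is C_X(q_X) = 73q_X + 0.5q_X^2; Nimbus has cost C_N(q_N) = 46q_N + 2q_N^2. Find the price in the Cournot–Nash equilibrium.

108

Xenon's profit: π_X = (152 - 2Q)q_X - (73q_X + (1/2)q_X²). Setting ∂π_X/∂q_X = 0: 79 - 5q_X - 2(q_N) = 0.
Nimbus's first-order condition: 106 - 8q_N - 2(q_X) = 0.
Best responses: q_X = (79 - 2q_N)/5, q_N = (106 - 2q_X)/8.
Solving the pair: q_X = 35/3, q_N = 31/3.
Total output Q = 22, so price P = 152 - 2·22 = 108.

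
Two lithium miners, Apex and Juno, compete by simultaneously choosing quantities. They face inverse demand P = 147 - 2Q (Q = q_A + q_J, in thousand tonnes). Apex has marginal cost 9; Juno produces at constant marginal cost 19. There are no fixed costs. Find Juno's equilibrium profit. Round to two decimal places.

Apex's profit: π_A = (147 - 2Q)q_A - (9q_A). Setting ∂π_A/∂q_A = 0: 138 - 4q_A - 2(q_J) = 0.
Juno's profit: π_J = (147 - 2Q)q_J - (19q_J). Setting ∂π_J/∂q_J = 0: 128 - 4q_J - 2(q_A) = 0.
Rearranging gives the reaction functions q_A = (138 - 2q_J)/4 and q_J = (128 - 2q_A)/4.
Solving the pair: q_A = 74/3, q_J = 59/3.
Price P = 147 - 2·(133/3) = 175/3.
Juno's profit: (175/3 - 19)·(59/3) = 773.5556.

773.56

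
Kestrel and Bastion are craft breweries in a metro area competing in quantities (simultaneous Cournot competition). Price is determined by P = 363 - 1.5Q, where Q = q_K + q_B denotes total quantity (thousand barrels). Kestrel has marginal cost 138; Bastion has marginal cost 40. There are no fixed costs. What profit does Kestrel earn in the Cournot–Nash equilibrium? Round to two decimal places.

1194.74

Kestrel's profit: π_K = (363 - 1.5Q)q_K - (138q_K). Setting ∂π_K/∂q_K = 0: 225 - 3q_K - (3/2)(q_B) = 0.
Bastion's profit: π_B = (363 - 1.5Q)q_B - (40q_B). Setting ∂π_B/∂q_B = 0: 323 - 3q_B - (3/2)(q_K) = 0.
Rearranging gives the reaction functions q_K = (225 - (3/2)q_B)/3 and q_B = (323 - (3/2)q_K)/3.
Solving the pair: q_K = 254/9, q_B = 842/9.
Price P = 363 - (3/2)·(1096/9) = 541/3.
Kestrel's profit: (541/3 - 138)·(254/9) = 1194.7407.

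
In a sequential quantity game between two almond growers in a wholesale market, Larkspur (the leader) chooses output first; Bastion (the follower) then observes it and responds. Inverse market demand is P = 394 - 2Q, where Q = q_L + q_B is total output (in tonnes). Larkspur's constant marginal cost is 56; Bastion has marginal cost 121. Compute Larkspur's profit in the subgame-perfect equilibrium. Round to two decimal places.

10150.56

Solve by backward induction. Given q_L, the follower Bastion maximises π_B = (394 - 2q_L - 2q_B)q_B - 121q_B.
Setting the follower's marginal profit to zero, 273 - 2q_L - 4q_B = 0, i.e. q_B = (273 - 2q_L)/4.
Larkspur substitutes q_B(q_L) into its own profit: π_L = q_L(394 - 2q_L - (273 - 2q_L)/2) - 56q_L = (515/2 - q_L)q_L - 56q_L.
The leader's first-order condition 403/2 - 2q_L = 0 yields q_L = 403/4.
Then q_B = (273 - 2·(403/4))/4 = 143/8.
Price P = 394 - 2·(949/8) = 627/4.
Larkspur's profit: (627/4 - 56)·(403/4) = 10150.5625.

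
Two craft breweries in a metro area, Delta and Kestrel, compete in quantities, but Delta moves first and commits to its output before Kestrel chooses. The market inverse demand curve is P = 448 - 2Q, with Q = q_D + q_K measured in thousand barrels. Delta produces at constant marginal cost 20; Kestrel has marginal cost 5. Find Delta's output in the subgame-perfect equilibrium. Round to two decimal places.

Solve by backward induction. Given q_D, the follower Kestrel maximises π_K = (448 - 2q_D - 2q_K)q_K - 5q_K.
Follower FOC: 443 - 2q_D - 4q_K = 0, so q_K(q_D) = (443 - 2q_D)/4.
The leader anticipates this reaction. Substituting into P = 448 - 2Q gives P = 453/2 - q_D, so π_D = (453/2 - q_D)q_D - 20q_D.
Leader FOC: 413/2 - 2q_D = 0, so q_D = 413/4.
Then q_K = (443 - 2·(413/4))/4 = 473/8.

103.25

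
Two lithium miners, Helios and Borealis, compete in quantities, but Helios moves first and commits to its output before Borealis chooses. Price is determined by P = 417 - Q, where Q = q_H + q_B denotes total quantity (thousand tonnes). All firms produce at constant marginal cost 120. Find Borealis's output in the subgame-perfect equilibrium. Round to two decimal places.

Solve by backward induction. Given q_H, the follower Borealis maximises π_B = (417 - q_H - q_B)q_B - 120q_B.
Setting the follower's marginal profit to zero, 297 - q_H - 2q_B = 0, i.e. q_B = (297 - q_H)/2.
Helios substitutes q_B(q_H) into its own profit: π_H = q_H(417 - q_H - (297 - q_H)/2) - 120q_H = (537/2 - (1/2)q_H)q_H - 120q_H.
Maximising: ∂π_H/∂q_H = 297/2 - q_H = 0, giving q_H = 297/2.
Then q_B = (297 - 297/2)/2 = 297/4.

74.25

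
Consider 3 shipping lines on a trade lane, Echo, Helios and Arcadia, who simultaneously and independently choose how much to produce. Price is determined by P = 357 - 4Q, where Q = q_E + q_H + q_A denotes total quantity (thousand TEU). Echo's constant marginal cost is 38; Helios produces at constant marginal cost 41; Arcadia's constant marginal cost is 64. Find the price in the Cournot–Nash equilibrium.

125

Echo's profit: π_E = (357 - 4Q)q_E - (38q_E). Setting ∂π_E/∂q_E = 0: 319 - 8q_E - 4(q_H + q_A) = 0.
Helios's first-order condition: 316 - 8q_H - 4(q_E + q_A) = 0.
Arcadia's profit: π_A = (357 - 4Q)q_A - (64q_A). Setting ∂π_A/∂q_A = 0: 293 - 8q_A - 4(q_E + q_H) = 0.
Adding the 3 first-order conditions: 928 − 16Q = 0, so Q = 58.
Back-substituting: q_E = (319 − 232)/4 = 87/4, q_H = (316 − 232)/4 = 21, q_A = (293 − 232)/4 = 61/4.
Total output Q = 58, so price P = 357 - 4·58 = 125.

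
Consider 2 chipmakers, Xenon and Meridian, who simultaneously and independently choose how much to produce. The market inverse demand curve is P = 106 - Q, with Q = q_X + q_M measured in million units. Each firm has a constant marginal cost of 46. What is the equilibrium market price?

66

Each firm earns π_i = (106 - Q)q_i - 46q_i.
First-order condition (treating rivals' output as given): 60 - 2q_i - q_j = 0.
With identical firms every q_j equals q_i, so q_j = q_i and 60 = 3q_i, giving q_i = 20.
Total output Q = 40, so price P = 106 - 40 = 66.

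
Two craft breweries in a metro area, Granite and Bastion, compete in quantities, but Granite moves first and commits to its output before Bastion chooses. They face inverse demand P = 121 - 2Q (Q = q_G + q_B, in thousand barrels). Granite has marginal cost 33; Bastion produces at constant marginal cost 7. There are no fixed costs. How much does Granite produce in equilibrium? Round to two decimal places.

The follower Bastion best-responds to any q_G: π_B = (121 - 2Q)q_B - 7q_B.
Follower FOC: 114 - 2q_G - 4q_B = 0, so q_B(q_G) = (114 - 2q_G)/4.
Granite substitutes q_B(q_G) into its own profit: π_G = q_G(121 - 2q_G - (114 - 2q_G)/2) - 33q_G = (64 - q_G)q_G - 33q_G.
Leader FOC: 31 - 2q_G = 0, so q_G = 31/2.
Then q_B = (114 - 2·(31/2))/4 = 83/4.

15.50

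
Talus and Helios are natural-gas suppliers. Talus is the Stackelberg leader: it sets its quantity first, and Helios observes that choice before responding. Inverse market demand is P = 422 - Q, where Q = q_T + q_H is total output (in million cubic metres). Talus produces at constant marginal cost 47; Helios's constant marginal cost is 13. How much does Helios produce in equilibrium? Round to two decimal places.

119.25

The follower Helios best-responds to any q_T: π_H = (422 - Q)q_H - 13q_H.
∂π_H/∂q_H = 409 - q_T - 2q_H = 0 gives the reaction function q_H = (409 - q_T)/2.
The leader anticipates this reaction. Substituting into P = 422 - Q gives P = 435/2 - (1/2)q_T, so π_T = (435/2 - (1/2)q_T)q_T - 47q_T.
Leader FOC: 341/2 - q_T = 0, so q_T = 341/2.
Then q_H = (409 - 341/2)/2 = 477/4.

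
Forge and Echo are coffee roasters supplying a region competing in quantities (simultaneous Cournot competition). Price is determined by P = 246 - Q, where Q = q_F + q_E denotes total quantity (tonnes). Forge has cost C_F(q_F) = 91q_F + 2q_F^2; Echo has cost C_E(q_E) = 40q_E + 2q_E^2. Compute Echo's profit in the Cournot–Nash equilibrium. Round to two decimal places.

2861.78

Forge's profit: π_F = (246 - Q)q_F - (91q_F + 2q_F²). Setting ∂π_F/∂q_F = 0: 155 - 6q_F - (q_E) = 0.
Echo's profit: π_E = (246 - Q)q_E - (40q_E + 2q_E²). Setting ∂π_E/∂q_E = 0: 206 - 6q_E - (q_F) = 0.
So q_F = (155 - q_E)/6 and q_E = (206 - q_F)/6.
Solving the pair: q_F = 724/35, q_E = 1081/35.
Price P = 246 - 361/7 = 1361/7.
Echo's profit: (1361/7)·(1081/35) - 40·(1081/35) - 2(1081/35)² = 2861.7820.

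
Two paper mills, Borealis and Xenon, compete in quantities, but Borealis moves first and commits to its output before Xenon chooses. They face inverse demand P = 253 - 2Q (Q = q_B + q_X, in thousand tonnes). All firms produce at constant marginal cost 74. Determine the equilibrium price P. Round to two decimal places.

118.75

Solve by backward induction. Given q_B, the follower Xenon maximises π_X = (253 - 2q_B - 2q_X)q_X - 74q_X.
Follower FOC: 179 - 2q_B - 4q_X = 0, so q_X(q_B) = (179 - 2q_B)/4.
The leader anticipates this reaction. Substituting into P = 253 - 2Q gives P = 327/2 - q_B, so π_B = (327/2 - q_B)q_B - 74q_B.
Maximising: ∂π_B/∂q_B = 179/2 - 2q_B = 0, giving q_B = 179/4.
Then q_X = (179 - 2·(179/4))/4 = 179/8.
Total output Q = 537/8, so price P = 253 - 2·(537/8) = 475/4.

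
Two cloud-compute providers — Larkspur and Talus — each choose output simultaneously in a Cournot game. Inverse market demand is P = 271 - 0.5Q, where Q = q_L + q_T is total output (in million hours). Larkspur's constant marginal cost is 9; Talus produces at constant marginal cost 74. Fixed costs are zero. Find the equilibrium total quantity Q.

306

Larkspur's profit: π_L = (271 - 0.5Q)q_L - (9q_L). Setting ∂π_L/∂q_L = 0: 262 - q_L - (1/2)(q_T) = 0.
Talus's first-order condition: 197 - q_T - (1/2)(q_L) = 0.
So q_L = (262 - (1/2)q_T) and q_T = (197 - (1/2)q_L).
Solving the pair: q_L = 218, q_T = 88.
Total output Q = 218 + 88 = 306.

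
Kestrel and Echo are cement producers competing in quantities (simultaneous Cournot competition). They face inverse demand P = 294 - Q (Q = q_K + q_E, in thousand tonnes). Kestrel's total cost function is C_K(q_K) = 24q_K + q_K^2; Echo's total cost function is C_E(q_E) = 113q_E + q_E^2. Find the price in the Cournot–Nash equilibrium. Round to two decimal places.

203.80

Kestrel's profit: π_K = (294 - Q)q_K - (24q_K + q_K²). Setting ∂π_K/∂q_K = 0: 270 - 4q_K - (q_E) = 0.
Echo's first-order condition: 181 - 4q_E - (q_K) = 0.
Best responses: q_K = (270 - q_E)/4, q_E = (181 - q_K)/4.
Solving the pair: q_K = 899/15, q_E = 454/15.
Total output Q = 451/5, so price P = 294 - 451/5 = 1019/5.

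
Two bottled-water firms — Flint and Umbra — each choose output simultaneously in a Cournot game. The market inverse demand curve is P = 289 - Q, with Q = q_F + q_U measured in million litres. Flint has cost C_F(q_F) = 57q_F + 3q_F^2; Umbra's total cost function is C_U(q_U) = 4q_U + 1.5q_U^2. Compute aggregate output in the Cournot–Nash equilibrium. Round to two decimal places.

74.95

Flint's profit: π_F = (289 - Q)q_F - (57q_F + 3q_F²). Setting ∂π_F/∂q_F = 0: 232 - 8q_F - (q_U) = 0.
Umbra's first-order condition: 285 - 5q_U - (q_F) = 0.
Best responses: q_F = (232 - q_U)/8, q_U = (285 - q_F)/5.
Substituting one into the other gives q_F = 875/39 and q_U = 52.5128.
Total output Q = 875/39 + 52.5128 = 74.9487.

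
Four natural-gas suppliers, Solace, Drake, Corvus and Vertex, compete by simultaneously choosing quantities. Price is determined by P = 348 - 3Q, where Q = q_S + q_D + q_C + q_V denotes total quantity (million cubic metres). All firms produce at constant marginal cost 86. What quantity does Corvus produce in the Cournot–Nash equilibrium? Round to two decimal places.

17.47

A representative firm's profit is π_i = q_i(348 - 3Q) - 86q_i.
Setting ∂π_i/∂q_i = 0 with rivals' quantities fixed: 262 - 6q_i - 3·Σ_{j≠i} q_j = 0.
With identical firms every q_j equals q_i, so Σ_{j≠i} q_j = 3q_i and 262 = 15q_i, giving q_i = 262/15.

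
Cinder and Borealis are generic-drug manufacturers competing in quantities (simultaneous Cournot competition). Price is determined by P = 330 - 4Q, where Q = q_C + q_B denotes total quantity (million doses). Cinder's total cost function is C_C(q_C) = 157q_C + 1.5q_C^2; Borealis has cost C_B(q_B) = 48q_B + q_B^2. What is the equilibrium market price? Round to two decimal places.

Cinder's profit: π_C = (330 - 4Q)q_C - (157q_C + (3/2)q_C²). Setting ∂π_C/∂q_C = 0: 173 - 11q_C - 4(q_B) = 0.
Borealis's profit: π_B = (330 - 4Q)q_B - (48q_B + q_B²). Setting ∂π_B/∂q_B = 0: 282 - 10q_B - 4(q_C) = 0.
So q_C = (173 - 4q_B)/11 and q_B = (282 - 4q_C)/10.
Solving the pair: q_C = 301/47, q_B = 1205/47.
Total output Q = 1506/47, so price P = 330 - 4·(1506/47) = 201.8298.

201.83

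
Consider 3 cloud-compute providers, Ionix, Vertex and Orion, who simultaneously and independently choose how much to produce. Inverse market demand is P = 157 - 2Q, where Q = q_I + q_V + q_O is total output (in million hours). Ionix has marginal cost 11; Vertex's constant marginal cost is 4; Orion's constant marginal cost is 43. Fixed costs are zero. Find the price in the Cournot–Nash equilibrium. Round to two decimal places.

Ionix's profit: π_I = (157 - 2Q)q_I - (11q_I). Setting ∂π_I/∂q_I = 0: 146 - 4q_I - 2(q_V + q_O) = 0.
Vertex's first-order condition: 153 - 4q_V - 2(q_I + q_O) = 0.
Orion's profit: π_O = (157 - 2Q)q_O - (43q_O). Setting ∂π_O/∂q_O = 0: 114 - 4q_O - 2(q_I + q_V) = 0.
Adding the 3 conditions: 413 − 4Q − 4Q = 0, i.e. Q = 413/8.
Back-substituting: q_I = (146 − 413/4)/2 = 171/8, q_V = (153 − 413/4)/2 = 199/8, q_O = (114 − 413/4)/2 = 43/8.
Total output Q = 413/8, so price P = 157 - 2·(413/8) = 215/4.

53.75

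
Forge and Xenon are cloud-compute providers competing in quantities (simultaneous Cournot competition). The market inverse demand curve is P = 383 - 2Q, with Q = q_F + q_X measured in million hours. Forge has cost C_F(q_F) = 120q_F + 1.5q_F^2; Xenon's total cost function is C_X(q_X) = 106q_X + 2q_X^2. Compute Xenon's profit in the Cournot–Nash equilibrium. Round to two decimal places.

2953.50

Forge's profit: π_F = (383 - 2Q)q_F - (120q_F + (3/2)q_F²). Setting ∂π_F/∂q_F = 0: 263 - 7q_F - 2(q_X) = 0.
Xenon's profit: π_X = (383 - 2Q)q_X - (106q_X + 2q_X²). Setting ∂π_X/∂q_X = 0: 277 - 8q_X - 2(q_F) = 0.
Rearranging gives the reaction functions q_F = (263 - 2q_X)/7 and q_X = (277 - 2q_F)/8.
Solving the pair: q_F = 775/26, q_X = 1413/52.
Price P = 383 - 2·56.9808 = 269.0385.
Xenon's profit: 269.0385·(1413/52) - 106·(1413/52) - 2(1413/52)² = 2953.5044.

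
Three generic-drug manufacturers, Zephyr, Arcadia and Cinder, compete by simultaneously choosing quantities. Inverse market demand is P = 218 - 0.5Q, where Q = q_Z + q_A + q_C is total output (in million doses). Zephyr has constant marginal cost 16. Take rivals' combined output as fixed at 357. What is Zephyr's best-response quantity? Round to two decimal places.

With rivals' combined output fixed at 357, Zephyr's profit is π_Z = (218 - (1/2)·357 - (1/2)q_Z)q_Z - (16q_Z) = (79/2 - (1/2)q_Z)q_Z - (16q_Z).
∂π_Z/∂q_Z = 47/2 - q_Z = 0, so q_Z = 47/2.

23.50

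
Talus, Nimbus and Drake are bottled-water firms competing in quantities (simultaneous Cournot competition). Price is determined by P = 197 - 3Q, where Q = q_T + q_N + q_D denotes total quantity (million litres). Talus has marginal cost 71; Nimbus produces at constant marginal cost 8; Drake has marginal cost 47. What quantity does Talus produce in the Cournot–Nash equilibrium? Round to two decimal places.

3.25

Talus's profit: π_T = (197 - 3Q)q_T - (71q_T). Setting ∂π_T/∂q_T = 0: 126 - 6q_T - 3(q_N + q_D) = 0.
Nimbus's first-order condition: 189 - 6q_N - 3(q_T + q_D) = 0.
Drake's profit: π_D = (197 - 3Q)q_D - (47q_D). Setting ∂π_D/∂q_D = 0: 150 - 6q_D - 3(q_T + q_N) = 0.
Adding the 3 conditions: 465 − 6Q − 6Q = 0, i.e. Q = 155/4.
Back-substituting: q_T = (126 − 465/4)/3 = 13/4, q_N = (189 − 465/4)/3 = 97/4, q_D = (150 − 465/4)/3 = 45/4.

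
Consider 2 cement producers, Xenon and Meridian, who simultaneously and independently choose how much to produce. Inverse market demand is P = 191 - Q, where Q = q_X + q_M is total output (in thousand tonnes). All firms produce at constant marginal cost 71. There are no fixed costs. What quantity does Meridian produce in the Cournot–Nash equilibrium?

Each firm earns π_i = (191 - Q)q_i - 71q_i.
Setting ∂π_i/∂q_i = 0 with rivals' quantities fixed: 120 - 2q_i - q_j = 0.
By symmetry each firm produces the same amount; substituting q_j = q_i yields q_i = 120/3 = 40.

40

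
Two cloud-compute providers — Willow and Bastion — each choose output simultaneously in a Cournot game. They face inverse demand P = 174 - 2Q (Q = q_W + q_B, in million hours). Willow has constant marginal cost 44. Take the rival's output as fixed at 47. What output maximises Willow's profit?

With the rival's output fixed at 47, Willow's profit is π_W = (174 - 2·47 - 2q_W)q_W - (44q_W) = (80 - 2q_W)q_W - (44q_W).
∂π_W/∂q_W = 36 - 4q_W = 0, so q_W = 9.

9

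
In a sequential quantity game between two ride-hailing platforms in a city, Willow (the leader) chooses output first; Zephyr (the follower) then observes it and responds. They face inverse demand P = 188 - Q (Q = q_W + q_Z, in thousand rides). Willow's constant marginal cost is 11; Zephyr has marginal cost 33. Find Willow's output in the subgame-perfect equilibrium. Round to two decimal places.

99.50

The follower Zephyr best-responds to any q_W: π_Z = (188 - Q)q_Z - 33q_Z.
Setting the follower's marginal profit to zero, 155 - q_W - 2q_Z = 0, i.e. q_Z = (155 - q_W)/2.
Willow substitutes q_Z(q_W) into its own profit: π_W = q_W(188 - q_W - (155 - q_W)/2) - 11q_W = (221/2 - (1/2)q_W)q_W - 11q_W.
Leader FOC: 199/2 - q_W = 0, so q_W = 199/2.
Then q_Z = (155 - 199/2)/2 = 111/4.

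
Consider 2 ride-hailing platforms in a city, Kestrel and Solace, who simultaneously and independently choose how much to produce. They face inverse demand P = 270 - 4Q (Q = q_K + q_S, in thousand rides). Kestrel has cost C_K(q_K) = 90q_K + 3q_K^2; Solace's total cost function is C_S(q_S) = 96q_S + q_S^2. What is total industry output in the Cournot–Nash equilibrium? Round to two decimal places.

Kestrel's profit: π_K = (270 - 4Q)q_K - (90q_K + 3q_K²). Setting ∂π_K/∂q_K = 0: 180 - 14q_K - 4(q_S) = 0.
Solace's profit: π_S = (270 - 4Q)q_S - (96q_S + q_S²). Setting ∂π_S/∂q_S = 0: 174 - 10q_S - 4(q_K) = 0.
Rearranging gives the reaction functions q_K = (180 - 4q_S)/14 and q_S = (174 - 4q_K)/10.
Solving the pair: q_K = 276/31, q_S = 429/31.
Total output Q = 276/31 + 429/31 = 705/31.

22.74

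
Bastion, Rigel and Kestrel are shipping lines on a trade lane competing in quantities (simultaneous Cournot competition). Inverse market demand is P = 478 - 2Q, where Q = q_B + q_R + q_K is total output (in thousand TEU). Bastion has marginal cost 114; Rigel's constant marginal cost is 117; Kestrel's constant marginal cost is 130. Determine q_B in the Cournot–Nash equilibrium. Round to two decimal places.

47.88

Bastion's profit: π_B = (478 - 2Q)q_B - (114q_B). Setting ∂π_B/∂q_B = 0: 364 - 4q_B - 2(q_R + q_K) = 0.
Rigel's first-order condition: 361 - 4q_R - 2(q_B + q_K) = 0.
Kestrel's profit: π_K = (478 - 2Q)q_K - (130q_K). Setting ∂π_K/∂q_K = 0: 348 - 4q_K - 2(q_B + q_R) = 0.
Summing all 3 equations gives 1073 − 8Q = 0, hence Q = 1073/8.
Back-substituting: q_B = (364 − 1073/4)/2 = 383/8, q_R = (361 − 1073/4)/2 = 371/8, q_K = (348 − 1073/4)/2 = 319/8.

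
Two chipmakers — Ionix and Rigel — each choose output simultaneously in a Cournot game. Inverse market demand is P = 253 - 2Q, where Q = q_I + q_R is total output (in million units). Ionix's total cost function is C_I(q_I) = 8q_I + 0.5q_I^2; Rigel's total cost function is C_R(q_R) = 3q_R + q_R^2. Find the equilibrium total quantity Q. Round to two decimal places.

66.54

Ionix's profit: π_I = (253 - 2Q)q_I - (8q_I + (1/2)q_I²). Setting ∂π_I/∂q_I = 0: 245 - 5q_I - 2(q_R) = 0.
Rigel's profit: π_R = (253 - 2Q)q_R - (3q_R + q_R²). Setting ∂π_R/∂q_R = 0: 250 - 6q_R - 2(q_I) = 0.
Rearranging gives the reaction functions q_I = (245 - 2q_R)/5 and q_R = (250 - 2q_I)/6.
Substituting one into the other gives q_I = 485/13 and q_R = 380/13.
Total output Q = 485/13 + 380/13 = 865/13.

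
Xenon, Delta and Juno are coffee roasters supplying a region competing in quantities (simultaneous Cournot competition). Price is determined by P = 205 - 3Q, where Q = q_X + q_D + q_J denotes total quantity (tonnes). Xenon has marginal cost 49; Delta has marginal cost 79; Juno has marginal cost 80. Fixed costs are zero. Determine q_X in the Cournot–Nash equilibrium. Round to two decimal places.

Xenon's profit: π_X = (205 - 3Q)q_X - (49q_X). Setting ∂π_X/∂q_X = 0: 156 - 6q_X - 3(q_D + q_J) = 0.
Delta's profit: π_D = (205 - 3Q)q_D - (79q_D). Setting ∂π_D/∂q_D = 0: 126 - 6q_D - 3(q_X + q_J) = 0.
Juno's first-order condition: 125 - 6q_J - 3(q_X + q_D) = 0.
Summing all 3 equations gives 407 − 12Q = 0, hence Q = 407/12.
Back-substituting: q_X = (156 − 407/4)/3 = 217/12, q_D = (126 − 407/4)/3 = 97/12, q_J = (125 − 407/4)/3 = 31/4.

18.08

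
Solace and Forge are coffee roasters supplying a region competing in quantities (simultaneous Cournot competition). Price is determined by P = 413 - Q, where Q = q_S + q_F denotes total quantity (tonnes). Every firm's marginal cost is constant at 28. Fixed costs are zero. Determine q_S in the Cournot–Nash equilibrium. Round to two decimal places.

128.33

Each firm earns π_i = (413 - Q)q_i - 28q_i.
First-order condition (treating rivals' output as given): 385 - 2q_i - q_j = 0.
By symmetry each firm produces the same amount; substituting q_j = q_i yields q_i = 385/3.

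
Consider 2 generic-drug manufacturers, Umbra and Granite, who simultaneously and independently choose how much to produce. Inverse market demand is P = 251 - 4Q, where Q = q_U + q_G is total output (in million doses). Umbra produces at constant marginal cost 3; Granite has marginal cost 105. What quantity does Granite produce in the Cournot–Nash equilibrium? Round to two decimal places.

Umbra's profit: π_U = (251 - 4Q)q_U - (3q_U). Setting ∂π_U/∂q_U = 0: 248 - 8q_U - 4(q_G) = 0.
Granite's first-order condition: 146 - 8q_G - 4(q_U) = 0.
Rearranging gives the reaction functions q_U = (248 - 4q_G)/8 and q_G = (146 - 4q_U)/8.
Substituting one into the other gives q_U = 175/6 and q_G = 11/3.

3.67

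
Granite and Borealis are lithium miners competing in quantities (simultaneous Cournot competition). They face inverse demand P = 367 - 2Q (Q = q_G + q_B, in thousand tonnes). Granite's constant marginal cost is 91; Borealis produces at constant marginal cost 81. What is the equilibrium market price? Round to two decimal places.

Granite's profit: π_G = (367 - 2Q)q_G - (91q_G). Setting ∂π_G/∂q_G = 0: 276 - 4q_G - 2(q_B) = 0.
Borealis's profit: π_B = (367 - 2Q)q_B - (81q_B). Setting ∂π_B/∂q_B = 0: 286 - 4q_B - 2(q_G) = 0.
Rearranging gives the reaction functions q_G = (276 - 2q_B)/4 and q_B = (286 - 2q_G)/4.
Substituting one into the other gives q_G = 133/3 and q_B = 148/3.
Total output Q = 281/3, so price P = 367 - 2·(281/3) = 539/3.

179.67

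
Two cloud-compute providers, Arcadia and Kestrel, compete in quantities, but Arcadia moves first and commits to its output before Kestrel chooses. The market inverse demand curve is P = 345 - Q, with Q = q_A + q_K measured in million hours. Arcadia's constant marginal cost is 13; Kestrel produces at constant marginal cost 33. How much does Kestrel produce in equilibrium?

68

The follower Kestrel best-responds to any q_A: π_K = (345 - Q)q_K - 33q_K.
Follower FOC: 312 - q_A - 2q_K = 0, so q_K(q_A) = (312 - q_A)/2.
The leader anticipates this reaction. Substituting into P = 345 - Q gives P = 189 - (1/2)q_A, so π_A = (189 - (1/2)q_A)q_A - 13q_A.
Maximising: ∂π_A/∂q_A = 176 - q_A = 0, giving q_A = 176.
Then q_K = (312 - 176)/2 = 68.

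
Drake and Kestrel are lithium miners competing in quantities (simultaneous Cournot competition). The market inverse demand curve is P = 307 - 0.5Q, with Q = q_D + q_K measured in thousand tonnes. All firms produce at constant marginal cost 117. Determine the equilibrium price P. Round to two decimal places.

180.33

Each firm earns π_i = (307 - 0.5Q)q_i - 117q_i.
First-order condition (treating rivals' output as given): 190 - q_i - (1/2)q_j = 0.
With identical firms every q_j equals q_i, so q_j = q_i and 190 = (3/2)q_i, giving q_i = 380/3.
Total output Q = 760/3, so price P = 307 - (1/2)·(760/3) = 541/3.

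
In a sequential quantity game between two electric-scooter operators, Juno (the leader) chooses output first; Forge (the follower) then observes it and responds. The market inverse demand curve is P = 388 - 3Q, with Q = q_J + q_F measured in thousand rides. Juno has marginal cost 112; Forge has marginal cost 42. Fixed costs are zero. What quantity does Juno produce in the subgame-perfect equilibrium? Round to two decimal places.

34.33

The follower Forge best-responds to any q_J: π_F = (388 - 3Q)q_F - 42q_F.
Setting the follower's marginal profit to zero, 346 - 3q_J - 6q_F = 0, i.e. q_F = (346 - 3q_J)/6.
Juno substitutes q_F(q_J) into its own profit: π_J = q_J(388 - 3q_J - (346 - 3q_J)/2) - 112q_J = (215 - (3/2)q_J)q_J - 112q_J.
Maximising: ∂π_J/∂q_J = 103 - 3q_J = 0, giving q_J = 103/3.
Then q_F = (346 - 3·(103/3))/6 = 81/2.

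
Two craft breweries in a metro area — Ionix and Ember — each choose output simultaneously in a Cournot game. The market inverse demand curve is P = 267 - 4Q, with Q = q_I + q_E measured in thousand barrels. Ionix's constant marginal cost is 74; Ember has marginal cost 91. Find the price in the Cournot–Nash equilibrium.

144

Ionix's profit: π_I = (267 - 4Q)q_I - (74q_I). Setting ∂π_I/∂q_I = 0: 193 - 8q_I - 4(q_E) = 0.
Ember's profit: π_E = (267 - 4Q)q_E - (91q_E). Setting ∂π_E/∂q_E = 0: 176 - 8q_E - 4(q_I) = 0.
So q_I = (193 - 4q_E)/8 and q_E = (176 - 4q_I)/8.
Substituting one into the other gives q_I = 35/2 and q_E = 53/4.
Total output Q = 123/4, so price P = 267 - 4·(123/4) = 144.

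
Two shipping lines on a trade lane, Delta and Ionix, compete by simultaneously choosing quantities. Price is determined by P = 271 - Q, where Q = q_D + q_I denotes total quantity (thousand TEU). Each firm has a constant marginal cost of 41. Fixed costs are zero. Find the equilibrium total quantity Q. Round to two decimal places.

Each firm earns π_i = (271 - Q)q_i - 41q_i.
Setting ∂π_i/∂q_i = 0 with rivals' quantities fixed: 230 - 2q_i - q_j = 0.
By symmetry each firm produces the same amount; substituting q_j = q_i yields q_i = 230/3.
Total output Q = 230/3 + 230/3 = 460/3.

153.33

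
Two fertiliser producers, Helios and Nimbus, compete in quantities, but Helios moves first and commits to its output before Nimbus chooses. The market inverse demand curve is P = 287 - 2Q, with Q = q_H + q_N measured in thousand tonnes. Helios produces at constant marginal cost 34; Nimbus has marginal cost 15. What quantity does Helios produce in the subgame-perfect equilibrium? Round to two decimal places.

58.50

Solve by backward induction. Given q_H, the follower Nimbus maximises π_N = (287 - 2q_H - 2q_N)q_N - 15q_N.
Setting the follower's marginal profit to zero, 272 - 2q_H - 4q_N = 0, i.e. q_N = (272 - 2q_H)/4.
The leader anticipates this reaction. Substituting into P = 287 - 2Q gives P = 151 - q_H, so π_H = (151 - q_H)q_H - 34q_H.
The leader's first-order condition 117 - 2q_H = 0 yields q_H = 117/2.
Then q_N = (272 - 2·(117/2))/4 = 155/4.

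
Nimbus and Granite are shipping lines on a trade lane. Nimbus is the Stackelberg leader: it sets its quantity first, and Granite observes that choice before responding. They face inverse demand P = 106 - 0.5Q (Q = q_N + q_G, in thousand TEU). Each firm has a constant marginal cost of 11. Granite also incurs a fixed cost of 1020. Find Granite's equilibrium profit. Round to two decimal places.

The follower Granite best-responds to any q_N: π_G = (106 - 0.5Q)q_G - 11q_G.
∂π_G/∂q_G = 95 - (1/2)q_N - q_G = 0 gives the reaction function q_G = (95 - (1/2)q_N).
Nimbus substitutes q_G(q_N) into its own profit: π_N = q_N(106 - (1/2)q_N - (95 - (1/2)q_N)/2) - 11q_N = (117/2 - (1/4)q_N)q_N - 11q_N.
The leader's first-order condition 95/2 - (1/2)q_N = 0 yields q_N = 95.
Then q_G = (95 - (1/2)·95) = 95/2.
Price P = 106 - (1/2)·(285/2) = 139/4.
Granite's profit: (139/4 - 11)·(95/2) - 1020 = 865/8.

108.13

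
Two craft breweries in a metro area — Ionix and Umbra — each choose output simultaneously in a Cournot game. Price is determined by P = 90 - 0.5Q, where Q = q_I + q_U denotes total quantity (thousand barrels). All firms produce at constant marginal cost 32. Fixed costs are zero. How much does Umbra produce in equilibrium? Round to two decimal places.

38.67

A representative firm's profit is π_i = q_i(90 - 0.5Q) - 32q_i.
Setting ∂π_i/∂q_i = 0 with rivals' quantities fixed: 58 - q_i - (1/2)q_j = 0.
By symmetry each firm produces the same amount; substituting q_j = q_i yields q_i = 58/(3/2) = 116/3.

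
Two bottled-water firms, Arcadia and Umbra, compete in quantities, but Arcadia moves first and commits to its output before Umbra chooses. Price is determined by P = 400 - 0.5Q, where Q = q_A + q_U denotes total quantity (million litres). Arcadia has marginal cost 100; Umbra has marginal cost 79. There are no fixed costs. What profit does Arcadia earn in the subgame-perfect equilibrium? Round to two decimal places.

19460.25

The follower Umbra best-responds to any q_A: π_U = (400 - 0.5Q)q_U - 79q_U.
Setting the follower's marginal profit to zero, 321 - (1/2)q_A - q_U = 0, i.e. q_U = (321 - (1/2)q_A).
Arcadia substitutes q_U(q_A) into its own profit: π_A = q_A(400 - (1/2)q_A - (321 - (1/2)q_A)/2) - 100q_A = (479/2 - (1/4)q_A)q_A - 100q_A.
Leader FOC: 279/2 - (1/2)q_A = 0, so q_A = 279.
Then q_U = (321 - (1/2)·279) = 363/2.
Price P = 400 - (1/2)·(921/2) = 679/4.
Arcadia's profit: (679/4 - 100)·279 = 19460.2500.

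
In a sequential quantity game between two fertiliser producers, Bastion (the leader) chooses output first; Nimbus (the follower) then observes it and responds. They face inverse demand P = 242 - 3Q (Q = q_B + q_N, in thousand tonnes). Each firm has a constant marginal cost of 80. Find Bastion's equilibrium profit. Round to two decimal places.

1093.50

Solve by backward induction. Given q_B, the follower Nimbus maximises π_N = (242 - 3q_B - 3q_N)q_N - 80q_N.
∂π_N/∂q_N = 162 - 3q_B - 6q_N = 0 gives the reaction function q_N = (162 - 3q_B)/6.
The leader anticipates this reaction. Substituting into P = 242 - 3Q gives P = 161 - (3/2)q_B, so π_B = (161 - (3/2)q_B)q_B - 80q_B.
The leader's first-order condition 81 - 3q_B = 0 yields q_B = 27.
Then q_N = (162 - 3·27)/6 = 27/2.
Price P = 242 - 3·(81/2) = 241/2.
Bastion's profit: (241/2 - 80)·27 = 1093.5000.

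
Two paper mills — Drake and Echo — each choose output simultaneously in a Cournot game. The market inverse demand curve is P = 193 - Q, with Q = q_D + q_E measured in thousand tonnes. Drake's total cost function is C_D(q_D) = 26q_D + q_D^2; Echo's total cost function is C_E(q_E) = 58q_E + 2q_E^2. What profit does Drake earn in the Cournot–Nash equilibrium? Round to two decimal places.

Drake's profit: π_D = (193 - Q)q_D - (26q_D + q_D²). Setting ∂π_D/∂q_D = 0: 167 - 4q_D - (q_E) = 0.
Echo's profit: π_E = (193 - Q)q_E - (58q_E + 2q_E²). Setting ∂π_E/∂q_E = 0: 135 - 6q_E - (q_D) = 0.
So q_D = (167 - q_E)/4 and q_E = (135 - q_D)/6.
Solving the pair: q_D = 867/23, q_E = 373/23.
Price P = 193 - 1240/23 = 139.0870.
Drake's profit: 139.0870·(867/23) - 26·(867/23) - (867/23)² = 2841.9244.

2841.92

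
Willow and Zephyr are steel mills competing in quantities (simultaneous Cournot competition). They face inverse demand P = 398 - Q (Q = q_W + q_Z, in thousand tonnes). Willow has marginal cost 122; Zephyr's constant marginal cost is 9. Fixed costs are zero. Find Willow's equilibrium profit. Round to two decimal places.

2952.11

Willow's profit: π_W = (398 - Q)q_W - (122q_W). Setting ∂π_W/∂q_W = 0: 276 - 2q_W - (q_Z) = 0.
Zephyr's profit: π_Z = (398 - Q)q_Z - (9q_Z). Setting ∂π_Z/∂q_Z = 0: 389 - 2q_Z - (q_W) = 0.
Rearranging gives the reaction functions q_W = (276 - q_Z)/2 and q_Z = (389 - q_W)/2.
Substituting one into the other gives q_W = 163/3 and q_Z = 502/3.
Price P = 398 - 665/3 = 529/3.
Willow's profit: (529/3 - 122)·(163/3) = 2952.1111.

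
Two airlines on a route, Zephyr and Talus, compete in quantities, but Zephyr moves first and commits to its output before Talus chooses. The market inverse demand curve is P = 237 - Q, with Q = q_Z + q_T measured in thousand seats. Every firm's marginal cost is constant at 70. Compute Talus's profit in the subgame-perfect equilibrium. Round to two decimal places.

The follower Talus best-responds to any q_Z: π_T = (237 - Q)q_T - 70q_T.
Follower FOC: 167 - q_Z - 2q_T = 0, so q_T(q_Z) = (167 - q_Z)/2.
The leader anticipates this reaction. Substituting into P = 237 - Q gives P = 307/2 - (1/2)q_Z, so π_Z = (307/2 - (1/2)q_Z)q_Z - 70q_Z.
Leader FOC: 167/2 - q_Z = 0, so q_Z = 167/2.
Then q_T = (167 - 167/2)/2 = 167/4.
Price P = 237 - 501/4 = 447/4.
Talus's profit: (447/4 - 70)·(167/4) = 1743.0625.

1743.06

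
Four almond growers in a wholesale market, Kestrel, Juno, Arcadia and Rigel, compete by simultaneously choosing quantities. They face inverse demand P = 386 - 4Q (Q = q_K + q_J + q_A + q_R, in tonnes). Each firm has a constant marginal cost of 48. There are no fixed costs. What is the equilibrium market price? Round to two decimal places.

115.60

Each firm earns π_i = (386 - 4Q)q_i - 48q_i.
Setting ∂π_i/∂q_i = 0 with rivals' quantities fixed: 338 - 8q_i - 4·Σ_{j≠i} q_j = 0.
With identical firms every q_j equals q_i, so Σ_{j≠i} q_j = 3q_i and 338 = 20q_i, giving q_i = 169/10.
Total output Q = 338/5, so price P = 386 - 4·(338/5) = 578/5.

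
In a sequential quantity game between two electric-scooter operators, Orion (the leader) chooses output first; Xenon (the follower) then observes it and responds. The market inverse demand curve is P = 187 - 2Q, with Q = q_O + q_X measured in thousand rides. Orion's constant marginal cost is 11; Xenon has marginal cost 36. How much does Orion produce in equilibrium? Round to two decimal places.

Solve by backward induction. Given q_O, the follower Xenon maximises π_X = (187 - 2q_O - 2q_X)q_X - 36q_X.
∂π_X/∂q_X = 151 - 2q_O - 4q_X = 0 gives the reaction function q_X = (151 - 2q_O)/4.
Orion substitutes q_X(q_O) into its own profit: π_O = q_O(187 - 2q_O - (151 - 2q_O)/2) - 11q_O = (223/2 - q_O)q_O - 11q_O.
Leader FOC: 201/2 - 2q_O = 0, so q_O = 201/4.
Then q_X = (151 - 2·(201/4))/4 = 101/8.

50.25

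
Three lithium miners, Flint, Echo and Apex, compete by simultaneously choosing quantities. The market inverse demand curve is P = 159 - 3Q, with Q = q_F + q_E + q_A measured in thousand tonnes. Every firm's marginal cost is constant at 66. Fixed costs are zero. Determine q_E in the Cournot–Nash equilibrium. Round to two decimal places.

Each firm earns π_i = (159 - 3Q)q_i - 66q_i.
Setting ∂π_i/∂q_i = 0 with rivals' quantities fixed: 93 - 6q_i - 3·Σ_{j≠i} q_j = 0.
By symmetry each firm produces the same amount; substituting Σ_{j≠i} q_j = 2q_i yields q_i = 93/12 = 31/4.

7.75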